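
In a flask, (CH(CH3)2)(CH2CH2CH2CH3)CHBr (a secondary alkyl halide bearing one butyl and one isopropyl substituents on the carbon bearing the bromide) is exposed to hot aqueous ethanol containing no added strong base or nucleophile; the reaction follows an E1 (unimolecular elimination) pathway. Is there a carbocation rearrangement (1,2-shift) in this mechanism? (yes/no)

The first-formed carbocation is secondary.
The adjacent isopropyl carbon already bears 2 other carbon substituents and has a hydrogen to migrate; after a 1,2-hydride shift from that carbon the positive charge sits on a tertiary centre.
Tertiary is more stable than secondary, so the shift occurs.

yes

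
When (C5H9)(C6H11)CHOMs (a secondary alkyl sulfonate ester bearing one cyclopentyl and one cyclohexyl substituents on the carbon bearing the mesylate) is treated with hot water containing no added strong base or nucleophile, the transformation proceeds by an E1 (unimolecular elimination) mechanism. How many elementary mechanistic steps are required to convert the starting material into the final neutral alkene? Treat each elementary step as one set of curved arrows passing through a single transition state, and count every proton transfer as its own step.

3

Step 1: Rate-determining heterolysis of the C–O bond gives MsO⁻ and a secondary carbocation.
Step 2: A 1,2-hydride shift from the adjacent cyclopentyl carbon moves the positive charge from the secondary centre to an adjacent carbon, generating a more stable tertiary carbocation.
Step 3: A weak base (a water molecule from the solvent) removes a proton from a carbon adjacent to the cationic centre; the electrons of that C–H bond become the new π(C=C) bond, giving the alkene.
Total: 3 elementary steps.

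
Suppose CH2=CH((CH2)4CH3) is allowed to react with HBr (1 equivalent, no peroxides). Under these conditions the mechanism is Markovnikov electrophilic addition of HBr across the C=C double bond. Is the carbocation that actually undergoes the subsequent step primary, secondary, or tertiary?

secondary

Step 1: Electrophilic addition begins with the π(C=C) electrons forming a bond to the proton of HBr. Following Markovnikov's rule, the resulting cation is secondary. The H–Br bond breaks heterolytically, releasing Br⁻.
No single 1,2-shift to an adjacent carbon would give a more-substituted cation, so no rearrangement occurs.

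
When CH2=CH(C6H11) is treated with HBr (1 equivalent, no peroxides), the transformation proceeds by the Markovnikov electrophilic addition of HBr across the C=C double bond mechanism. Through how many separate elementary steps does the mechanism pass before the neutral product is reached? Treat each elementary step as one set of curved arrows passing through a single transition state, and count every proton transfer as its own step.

Step 1: Electrophilic addition begins with the π(C=C) electrons forming a bond to the proton of HBr. Following Markovnikov's rule, the resulting cation is secondary. The H–Br bond breaks heterolytically, releasing Br⁻.
Step 2: A 1,2-hydride shift from the adjacent cyclohexyl carbon moves the positive charge from the secondary centre to an adjacent carbon, generating a more stable tertiary carbocation.
Step 3: Nucleophilic attack by Br⁻ on the carbocation completes the addition, giving R–Br.
Total: 3 elementary steps.

3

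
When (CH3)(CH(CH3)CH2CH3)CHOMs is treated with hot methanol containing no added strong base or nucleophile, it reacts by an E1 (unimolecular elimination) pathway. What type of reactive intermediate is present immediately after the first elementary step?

secondary carbocation

Step 1: Unassisted departure of MsO⁻ (taking the C–O bonding pair) generates a secondary carbocation.
After step 1 the species present is a secondary carbocation.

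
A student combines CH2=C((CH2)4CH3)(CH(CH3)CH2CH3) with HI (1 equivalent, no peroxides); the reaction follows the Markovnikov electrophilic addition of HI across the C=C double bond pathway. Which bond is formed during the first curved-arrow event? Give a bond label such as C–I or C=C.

C–H

Step 1: Electrophilic addition begins with the π(C=C) electrons forming a bond to the proton of HI. Following Markovnikov's rule, the resulting cation is tertiary. The H–I bond breaks heterolytically, releasing I⁻.
The bond formed in this step is the C–H bond.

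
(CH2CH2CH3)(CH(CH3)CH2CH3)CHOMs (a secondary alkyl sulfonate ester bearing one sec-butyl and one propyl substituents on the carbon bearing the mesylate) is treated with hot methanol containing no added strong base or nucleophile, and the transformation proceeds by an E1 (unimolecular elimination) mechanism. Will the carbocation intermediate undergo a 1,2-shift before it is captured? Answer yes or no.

The first-formed carbocation is secondary.
The adjacent sec-butyl carbon already bears 2 other carbon substituents and has a hydrogen to migrate; after a 1,2-hydride shift from that carbon the positive charge sits on a tertiary centre.
Tertiary is more stable than secondary, so the shift occurs.

yes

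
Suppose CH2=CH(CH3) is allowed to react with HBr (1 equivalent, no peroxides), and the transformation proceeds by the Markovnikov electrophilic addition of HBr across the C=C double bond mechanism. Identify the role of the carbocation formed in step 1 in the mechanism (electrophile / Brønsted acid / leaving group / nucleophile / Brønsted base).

electrophile

Step 2: The Br⁻ anion donates a lone pair to the carbocation, forming the new C–Br σ-bond and giving the neutral alkyl halide.
The carbocation formed in step 1 accepts an electron pair into an empty or π* orbital — it is the electrophile.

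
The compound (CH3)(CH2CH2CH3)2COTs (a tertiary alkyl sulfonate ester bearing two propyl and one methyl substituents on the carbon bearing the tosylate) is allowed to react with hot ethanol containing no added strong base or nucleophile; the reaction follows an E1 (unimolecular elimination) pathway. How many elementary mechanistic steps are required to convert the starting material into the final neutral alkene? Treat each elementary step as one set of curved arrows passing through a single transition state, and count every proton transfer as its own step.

Step 1: The C–O bond breaks with both electrons going to the tosylate; TsO⁻ leaves and a tertiary carbocation remains.
(No 1,2-shift: no single shift to an adjacent carbon would give a more stable cation.)
Step 2: A weak base (an ethanol molecule from the solvent) removes a proton from a carbon adjacent to the cationic centre; the electrons of that C–H bond become the new π(C=C) bond, giving the alkene.
Total: 2 elementary steps.

2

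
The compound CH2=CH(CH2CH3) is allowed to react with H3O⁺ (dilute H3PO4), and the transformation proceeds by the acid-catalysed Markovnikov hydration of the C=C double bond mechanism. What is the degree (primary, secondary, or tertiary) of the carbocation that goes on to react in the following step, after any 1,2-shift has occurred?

Step 1: Electrophilic addition begins with the π(C=C) electrons forming a bond to the proton of H3O⁺. Following Markovnikov's rule, the resulting cation is secondary. H2O is released.
No single 1,2-shift to an adjacent carbon would give a more-substituted cation, so no rearrangement occurs.

secondary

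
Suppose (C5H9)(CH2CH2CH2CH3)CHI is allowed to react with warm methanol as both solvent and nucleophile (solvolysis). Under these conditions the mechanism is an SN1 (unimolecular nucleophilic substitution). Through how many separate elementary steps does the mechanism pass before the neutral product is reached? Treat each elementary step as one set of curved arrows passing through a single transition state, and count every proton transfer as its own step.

4

Step 1: Rate-determining heterolysis of the C–I bond gives I⁻ and a secondary carbocation.
Step 2: A 1,2-hydride shift from the adjacent cyclopentyl carbon moves the positive charge from the secondary centre to an adjacent carbon, generating a more stable tertiary carbocation.
Step 3: Nucleophilic capture: the oxygen of CH3OH bonds to the cationic carbon, producing an oxonium-ion intermediate.
Step 4: Proton transfer from the O–H of the oxonium ion to a solvent molecule delivers the neutral ether.
Total: 4 elementary steps.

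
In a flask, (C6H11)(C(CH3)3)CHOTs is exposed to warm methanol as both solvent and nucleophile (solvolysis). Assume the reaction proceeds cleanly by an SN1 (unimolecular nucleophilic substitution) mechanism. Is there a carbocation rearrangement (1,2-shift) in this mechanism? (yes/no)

The first-formed carbocation is secondary.
The adjacent cyclohexyl carbon already bears 2 other carbon substituents and has a hydrogen to migrate; after a 1,2-hydride shift from that carbon the positive charge sits on a tertiary centre.
Tertiary is more stable than secondary, so the shift occurs.

yes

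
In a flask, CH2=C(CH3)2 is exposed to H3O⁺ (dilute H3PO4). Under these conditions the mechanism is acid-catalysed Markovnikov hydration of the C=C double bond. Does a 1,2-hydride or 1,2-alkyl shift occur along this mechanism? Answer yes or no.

The first-formed carbocation is tertiary.
No single 1,2-shift to an adjacent carbon would produce a more-substituted cation than the one already present, so no rearrangement occurs.

no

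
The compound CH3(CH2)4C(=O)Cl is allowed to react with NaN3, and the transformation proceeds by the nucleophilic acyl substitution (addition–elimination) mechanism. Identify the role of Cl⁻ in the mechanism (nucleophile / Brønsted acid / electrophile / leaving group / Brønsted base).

leaving group

Step 2: Collapse of the tetrahedral intermediate: the alkoxide oxygen pushes its lone pair back to re-form C=O while Cl⁻ leaves.
Cl⁻ departs with both electrons of the breaking σ-bond — that is the definition of a leaving group.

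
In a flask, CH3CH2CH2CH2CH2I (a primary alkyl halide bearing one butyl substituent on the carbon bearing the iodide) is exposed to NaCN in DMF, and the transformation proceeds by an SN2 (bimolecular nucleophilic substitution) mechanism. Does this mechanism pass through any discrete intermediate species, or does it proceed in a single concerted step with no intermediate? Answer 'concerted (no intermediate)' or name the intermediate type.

CN⁻ attacks the back face of the α-carbon while I⁻ departs with the C–I bonding pair — a single concerted displacement through a pentacoordinate transition state.
All bond changes occur in one transition state; no discrete intermediate is formed.

concerted (no intermediate)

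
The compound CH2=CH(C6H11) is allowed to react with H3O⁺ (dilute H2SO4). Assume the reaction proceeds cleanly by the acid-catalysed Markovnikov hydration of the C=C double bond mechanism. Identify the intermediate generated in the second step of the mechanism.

tertiary carbocation

Step 1: Electrophilic addition begins with the π(C=C) electrons forming a bond to the proton of H3O⁺. Following Markovnikov's rule, the resulting cation is secondary. H2O is released.
Step 2: A hydride (H with its bonding pair) migrates from the adjacent cyclohexyl carbon to the cationic centre — a 1,2-hydride shift — upgrading the secondary cation to a tertiary one.
After step 2 the species present is a tertiary carbocation.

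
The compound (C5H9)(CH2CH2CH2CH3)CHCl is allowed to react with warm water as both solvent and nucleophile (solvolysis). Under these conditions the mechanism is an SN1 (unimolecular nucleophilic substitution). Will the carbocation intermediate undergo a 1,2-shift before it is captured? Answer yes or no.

The first-formed carbocation is secondary.
The adjacent cyclopentyl carbon already bears 2 other carbon substituents and has a hydrogen to migrate; after a 1,2-hydride shift from that carbon the positive charge sits on a tertiary centre.
Tertiary is more stable than secondary, so the shift occurs.

yes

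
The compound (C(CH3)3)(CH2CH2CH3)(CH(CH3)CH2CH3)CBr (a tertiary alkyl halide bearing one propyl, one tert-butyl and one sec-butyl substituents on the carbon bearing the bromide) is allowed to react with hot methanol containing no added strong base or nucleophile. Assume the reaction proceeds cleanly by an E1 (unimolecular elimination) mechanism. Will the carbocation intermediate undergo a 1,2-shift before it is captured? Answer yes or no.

no

The first-formed carbocation is tertiary.
No single 1,2-shift to an adjacent carbon would produce a more-substituted cation than the one already present, so no rearrangement occurs.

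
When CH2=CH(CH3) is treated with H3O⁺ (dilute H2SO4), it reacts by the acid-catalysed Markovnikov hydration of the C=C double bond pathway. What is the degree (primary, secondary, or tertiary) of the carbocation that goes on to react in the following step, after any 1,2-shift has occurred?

secondary

Step 1: Protonation of the alkene by H3O⁺: the π bond acts as the nucleophile and picks up H⁺, giving the more stable (Markovnikov) secondary carbocation. H2O is released.
No single 1,2-shift to an adjacent carbon would give a more-substituted cation, so no rearrangement occurs.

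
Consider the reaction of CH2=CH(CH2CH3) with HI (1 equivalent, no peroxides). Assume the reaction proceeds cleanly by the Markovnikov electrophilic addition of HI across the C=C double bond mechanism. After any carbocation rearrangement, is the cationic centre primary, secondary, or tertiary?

secondary

Step 1: Electrophilic addition begins with the π(C=C) electrons forming a bond to the proton of HI. Following Markovnikov's rule, the resulting cation is secondary. The H–I bond breaks heterolytically, releasing I⁻.
No single 1,2-shift to an adjacent carbon would give a more-substituted cation, so no rearrangement occurs.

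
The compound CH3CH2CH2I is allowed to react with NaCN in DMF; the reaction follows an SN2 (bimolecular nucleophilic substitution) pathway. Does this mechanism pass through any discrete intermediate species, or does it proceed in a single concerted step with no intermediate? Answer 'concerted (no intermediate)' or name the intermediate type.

CN⁻ attacks the back face of the α-carbon while I⁻ departs with the C–I bonding pair — a single concerted displacement through a pentacoordinate transition state.
All bond changes occur in one transition state; no discrete intermediate is formed.

concerted (no intermediate)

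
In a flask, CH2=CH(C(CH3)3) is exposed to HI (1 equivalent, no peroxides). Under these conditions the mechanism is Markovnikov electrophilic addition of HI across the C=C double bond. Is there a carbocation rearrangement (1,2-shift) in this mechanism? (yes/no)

yes

The first-formed carbocation is secondary.
The adjacent tert-butyl carbon has no hydrogen but bears methyl groups; migration of one methyl with its bonding pair (a 1,2-methyl shift) places the charge on a tertiary centre.
Tertiary is more stable than secondary, so the shift occurs.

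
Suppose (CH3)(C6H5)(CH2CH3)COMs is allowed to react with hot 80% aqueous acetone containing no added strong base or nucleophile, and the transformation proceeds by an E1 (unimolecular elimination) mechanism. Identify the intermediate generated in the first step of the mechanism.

tertiary carbocation

Step 1: Ionisation: the C–O σ-bond cleaves heterolytically; both bonding electrons depart with MsO⁻, leaving a tertiary carbocation at the α-carbon.
After step 1 the species present is a tertiary carbocation.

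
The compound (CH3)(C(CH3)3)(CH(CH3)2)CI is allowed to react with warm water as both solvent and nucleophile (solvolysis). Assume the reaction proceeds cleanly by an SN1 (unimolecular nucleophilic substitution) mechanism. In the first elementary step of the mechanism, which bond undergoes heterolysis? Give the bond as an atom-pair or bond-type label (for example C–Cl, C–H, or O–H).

C–I

Step 1: The C–I bond breaks with both electrons going to the iodide; I⁻ leaves and a tertiary carbocation remains.
The bond broken in this step is the C–I bond.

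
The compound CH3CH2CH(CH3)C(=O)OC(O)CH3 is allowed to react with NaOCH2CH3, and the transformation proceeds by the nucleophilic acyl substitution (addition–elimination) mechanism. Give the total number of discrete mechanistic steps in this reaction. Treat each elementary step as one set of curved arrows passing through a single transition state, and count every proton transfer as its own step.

Step 1: A lone pair on the O of CH3CH2O⁻ attacks the electrophilic acyl carbon; the π(C=O) electrons move onto oxygen, giving a tetrahedral intermediate.
Step 2: Collapse of the tetrahedral intermediate: the alkoxide oxygen pushes its lone pair back to re-form C=O while CH3CO2⁻ leaves.
Total: 2 elementary steps.

2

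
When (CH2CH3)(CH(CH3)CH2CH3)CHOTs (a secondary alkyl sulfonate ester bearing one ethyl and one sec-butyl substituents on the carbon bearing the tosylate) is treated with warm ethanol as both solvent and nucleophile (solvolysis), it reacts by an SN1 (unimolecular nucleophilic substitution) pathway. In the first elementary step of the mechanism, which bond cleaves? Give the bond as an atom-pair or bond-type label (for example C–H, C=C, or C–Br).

Step 1: The C–O bond breaks with both electrons going to the tosylate; TsO⁻ leaves and a secondary carbocation remains.
The bond broken in this step is the C–O bond.

C–O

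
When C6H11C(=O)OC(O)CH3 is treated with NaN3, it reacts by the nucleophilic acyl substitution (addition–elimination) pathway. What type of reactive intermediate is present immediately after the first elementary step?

Step 1: N3⁻ adds to the carbonyl carbon; the C=O π electrons shift onto oxygen and a tetrahedral alkoxide intermediate forms.
After step 1 the species present is a tetrahedral intermediate.

tetrahedral intermediate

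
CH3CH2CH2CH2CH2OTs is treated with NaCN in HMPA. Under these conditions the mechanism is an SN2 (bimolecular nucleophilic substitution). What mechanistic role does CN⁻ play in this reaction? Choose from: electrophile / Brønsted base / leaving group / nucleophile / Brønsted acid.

Step 1: CN⁻ attacks the back face of the α-carbon while TsO⁻ departs with the C–O bonding pair — a single concerted displacement through a pentacoordinate transition state.
CN⁻ donates an electron pair to form a new σ-bond to carbon — it is the nucleophile.

nucleophile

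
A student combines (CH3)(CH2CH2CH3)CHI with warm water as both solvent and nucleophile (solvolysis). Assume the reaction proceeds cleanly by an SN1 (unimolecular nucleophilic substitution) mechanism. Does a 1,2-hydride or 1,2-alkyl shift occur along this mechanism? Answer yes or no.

no

The first-formed carbocation is secondary.
No single 1,2-shift to an adjacent carbon would produce a more-substituted cation than the one already present, so no rearrangement occurs.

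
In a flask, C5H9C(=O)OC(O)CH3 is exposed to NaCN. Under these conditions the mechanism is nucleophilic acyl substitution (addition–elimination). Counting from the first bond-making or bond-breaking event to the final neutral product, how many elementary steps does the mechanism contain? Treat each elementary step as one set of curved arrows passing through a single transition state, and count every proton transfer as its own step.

2

Step 1: A lone pair on the C of CN⁻ attacks the electrophilic acyl carbon; the π(C=O) electrons move onto oxygen, giving a tetrahedral intermediate.
Step 2: An oxygen lone pair re-forms the C=O π bond as the C–O σ-bond breaks; CH3CO2⁻ is expelled.
Total: 2 elementary steps.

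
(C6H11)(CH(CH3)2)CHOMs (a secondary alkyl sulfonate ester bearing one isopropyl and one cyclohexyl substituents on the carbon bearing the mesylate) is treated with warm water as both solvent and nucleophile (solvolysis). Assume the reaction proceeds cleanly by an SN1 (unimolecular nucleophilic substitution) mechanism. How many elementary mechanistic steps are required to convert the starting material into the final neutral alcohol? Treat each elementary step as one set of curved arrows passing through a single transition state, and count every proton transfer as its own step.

4

Step 1: Rate-determining heterolysis of the C–O bond gives MsO⁻ and a secondary carbocation.
Step 2: Carbocation rearrangement: a 1,2-hydride shift from the adjacent isopropyl carbon converts the initially-formed secondary cation into the more stable tertiary cation.
Step 3: H2O donates an oxygen lone pair into the empty p orbital of the cation, giving a protonated alcohol (an oxonium ion).
Step 4: A second solvent molecule removes the proton on oxygen, giving the neutral alcohol product.
Total: 4 elementary steps.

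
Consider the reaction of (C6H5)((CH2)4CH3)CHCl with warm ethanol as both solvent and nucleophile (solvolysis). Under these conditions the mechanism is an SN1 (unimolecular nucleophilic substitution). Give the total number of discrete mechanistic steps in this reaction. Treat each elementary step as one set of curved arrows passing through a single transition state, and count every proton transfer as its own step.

3

Step 1: Rate-determining heterolysis of the C–Cl bond gives Cl⁻ and a secondary carbocation.
(No 1,2-shift: no single shift to an adjacent carbon would give a more stable cation.)
Step 2: CH3CH2OH donates an oxygen lone pair into the empty p orbital of the cation, giving a protonated ether (an oxonium ion).
Step 3: Proton transfer from the O–H of the oxonium ion to a solvent molecule delivers the neutral ether.
Total: 3 elementary steps.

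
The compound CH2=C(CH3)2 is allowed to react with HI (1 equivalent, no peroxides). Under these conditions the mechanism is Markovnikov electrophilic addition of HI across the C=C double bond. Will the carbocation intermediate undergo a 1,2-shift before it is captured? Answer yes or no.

The first-formed carbocation is tertiary.
No single 1,2-shift to an adjacent carbon would produce a more-substituted cation than the one already present, so no rearrangement occurs.

no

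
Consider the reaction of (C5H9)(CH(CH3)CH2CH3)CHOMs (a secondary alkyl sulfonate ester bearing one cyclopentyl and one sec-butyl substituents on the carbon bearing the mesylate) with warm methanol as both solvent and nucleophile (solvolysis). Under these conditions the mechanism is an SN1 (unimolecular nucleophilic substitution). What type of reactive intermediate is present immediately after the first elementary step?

secondary carbocation

Step 1: The C–O bond breaks with both electrons going to the mesylate; MsO⁻ leaves and a secondary carbocation remains.
After step 1 the species present is a secondary carbocation.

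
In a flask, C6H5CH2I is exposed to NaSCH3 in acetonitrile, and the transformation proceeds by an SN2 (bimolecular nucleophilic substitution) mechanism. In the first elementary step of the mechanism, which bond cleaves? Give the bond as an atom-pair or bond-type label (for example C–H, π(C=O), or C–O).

Step 1: CH3S⁻ attacks the back face of the α-carbon while I⁻ departs with the C–I bonding pair — a single concerted displacement through a pentacoordinate transition state.
The bond broken in this step is the C–I bond.

C–I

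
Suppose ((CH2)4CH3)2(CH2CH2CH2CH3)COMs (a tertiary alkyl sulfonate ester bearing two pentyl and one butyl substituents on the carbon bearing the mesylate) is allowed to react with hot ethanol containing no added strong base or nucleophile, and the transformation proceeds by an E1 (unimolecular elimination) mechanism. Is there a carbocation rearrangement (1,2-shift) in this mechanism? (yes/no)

no

The first-formed carbocation is tertiary.
No single 1,2-shift to an adjacent carbon would produce a more-substituted cation than the one already present, so no rearrangement occurs.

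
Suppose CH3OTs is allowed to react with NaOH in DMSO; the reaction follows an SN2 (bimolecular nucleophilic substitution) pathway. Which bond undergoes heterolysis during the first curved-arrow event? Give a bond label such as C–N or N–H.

Step 1: The hydroxide nucleophile donates a lone pair from O to the α-carbon in a backside attack; simultaneously the C–O σ-bond breaks and both of its electrons leave with TsO⁻. One concerted step with inversion of configuration.
The bond broken in this step is the C–O bond.

C–O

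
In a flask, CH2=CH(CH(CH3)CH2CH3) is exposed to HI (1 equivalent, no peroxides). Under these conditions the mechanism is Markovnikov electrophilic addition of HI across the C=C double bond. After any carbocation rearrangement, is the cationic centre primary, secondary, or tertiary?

Step 1: Electrophilic addition begins with the π(C=C) electrons forming a bond to the proton of HI. Following Markovnikov's rule, the resulting cation is secondary. The H–I bond breaks heterolytically, releasing I⁻.
Step 2: A 1,2-hydride shift from the adjacent sec-butyl carbon moves the positive charge from the secondary centre to an adjacent carbon, generating a more stable tertiary carbocation.
The cation rearranges from secondary to tertiary via a 1,2-hydride shift from the adjacent sec-butyl carbon; the tertiary cation is what reacts next.

tertiary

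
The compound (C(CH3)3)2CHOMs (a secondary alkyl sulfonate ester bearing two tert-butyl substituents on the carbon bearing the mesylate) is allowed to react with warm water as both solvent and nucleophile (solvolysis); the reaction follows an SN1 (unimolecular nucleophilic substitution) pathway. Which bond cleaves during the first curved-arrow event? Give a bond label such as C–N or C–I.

Step 1: Ionisation: the C–O σ-bond cleaves heterolytically; both bonding electrons depart with MsO⁻, leaving a secondary carbocation at the α-carbon.
The bond broken in this step is the C–O bond.

C–O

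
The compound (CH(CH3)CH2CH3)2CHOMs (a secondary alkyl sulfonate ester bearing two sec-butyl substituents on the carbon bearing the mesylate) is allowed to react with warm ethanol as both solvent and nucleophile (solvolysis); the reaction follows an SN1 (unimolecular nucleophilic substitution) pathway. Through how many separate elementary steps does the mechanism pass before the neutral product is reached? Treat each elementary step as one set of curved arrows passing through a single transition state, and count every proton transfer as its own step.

Step 1: Unassisted departure of MsO⁻ (taking the C–O bonding pair) generates a secondary carbocation.
Step 2: A 1,2-hydride shift from the adjacent sec-butyl carbon moves the positive charge from the secondary centre to an adjacent carbon, generating a more stable tertiary carbocation.
Step 3: Nucleophilic capture: the oxygen of CH3CH2OH bonds to the cationic carbon, producing an oxonium-ion intermediate.
Step 4: Deprotonation of the oxonium oxygen by solvent ethanol yields the neutral ether.
Total: 4 elementary steps.

4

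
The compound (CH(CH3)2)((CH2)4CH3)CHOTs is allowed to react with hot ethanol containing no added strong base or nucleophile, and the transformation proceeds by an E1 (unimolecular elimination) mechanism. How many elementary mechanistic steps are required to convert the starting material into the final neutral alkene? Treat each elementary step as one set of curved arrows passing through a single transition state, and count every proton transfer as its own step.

Step 1: The C–O bond breaks with both electrons going to the tosylate; TsO⁻ leaves and a secondary carbocation remains.
Step 2: A 1,2-hydride shift from the adjacent isopropyl carbon moves the positive charge from the secondary centre to an adjacent carbon, generating a more stable tertiary carbocation.
Step 3: A weak base (an ethanol molecule from the solvent) removes a proton from a carbon adjacent to the cationic centre; the electrons of that C–H bond become the new π(C=C) bond, giving the alkene.
Total: 3 elementary steps.

3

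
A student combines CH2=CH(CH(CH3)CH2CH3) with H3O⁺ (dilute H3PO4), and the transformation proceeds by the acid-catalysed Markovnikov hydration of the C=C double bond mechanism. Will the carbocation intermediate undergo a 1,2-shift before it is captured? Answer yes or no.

yes

The first-formed carbocation is secondary.
The adjacent sec-butyl carbon already bears 2 other carbon substituents and has a hydrogen to migrate; after a 1,2-hydride shift from that carbon the positive charge sits on a tertiary centre.
Tertiary is more stable than secondary, so the shift occurs.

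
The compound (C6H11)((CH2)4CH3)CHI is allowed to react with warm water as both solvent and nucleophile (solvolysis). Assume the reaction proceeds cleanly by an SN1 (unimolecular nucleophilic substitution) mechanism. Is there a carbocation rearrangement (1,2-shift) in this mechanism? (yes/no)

The first-formed carbocation is secondary.
The adjacent cyclohexyl carbon already bears 2 other carbon substituents and has a hydrogen to migrate; after a 1,2-hydride shift from that carbon the positive charge sits on a tertiary centre.
Tertiary is more stable than secondary, so the shift occurs.

yes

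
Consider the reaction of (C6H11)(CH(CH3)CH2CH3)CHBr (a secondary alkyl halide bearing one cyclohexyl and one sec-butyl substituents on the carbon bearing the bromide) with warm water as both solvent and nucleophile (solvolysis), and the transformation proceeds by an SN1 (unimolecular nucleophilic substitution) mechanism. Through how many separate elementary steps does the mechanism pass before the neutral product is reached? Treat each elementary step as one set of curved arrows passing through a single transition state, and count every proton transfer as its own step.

Step 1: The C–Br bond breaks with both electrons going to the bromide; Br⁻ leaves and a secondary carbocation remains.
Step 2: A 1,2-hydride shift from the adjacent cyclohexyl carbon moves the positive charge from the secondary centre to an adjacent carbon, generating a more stable tertiary carbocation.
Step 3: Nucleophilic capture: the oxygen of H2O bonds to the cationic carbon, producing an oxonium-ion intermediate.
Step 4: Proton transfer from the O–H of the oxonium ion to a solvent molecule delivers the neutral alcohol.
Total: 4 elementary steps.

4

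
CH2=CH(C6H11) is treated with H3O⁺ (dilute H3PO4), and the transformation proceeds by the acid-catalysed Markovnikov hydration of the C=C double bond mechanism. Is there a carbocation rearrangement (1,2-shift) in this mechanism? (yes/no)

yes

The first-formed carbocation is secondary.
The adjacent cyclohexyl carbon already bears 2 other carbon substituents and has a hydrogen to migrate; after a 1,2-hydride shift from that carbon the positive charge sits on a tertiary centre.
Tertiary is more stable than secondary, so the shift occurs.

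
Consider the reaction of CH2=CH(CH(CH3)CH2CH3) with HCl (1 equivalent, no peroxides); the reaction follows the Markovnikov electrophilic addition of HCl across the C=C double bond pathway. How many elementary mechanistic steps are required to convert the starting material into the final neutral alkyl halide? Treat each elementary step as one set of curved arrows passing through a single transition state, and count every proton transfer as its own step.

3

Step 1: The π electrons of the C=C bond attack a proton of HCl; Markovnikov addition places the new C–H on the less-substituted alkene carbon, so the positive charge ends up on the more-substituted carbon — a secondary carbocation. The H–Cl bond breaks heterolytically, releasing Cl⁻.
Step 2: A hydride (H with its bonding pair) migrates from the adjacent sec-butyl carbon to the cationic centre — a 1,2-hydride shift — upgrading the secondary cation to a tertiary one.
Step 3: The Cl⁻ anion donates a lone pair to the carbocation, forming the new C–Cl σ-bond and giving the neutral alkyl halide.
Total: 3 elementary steps.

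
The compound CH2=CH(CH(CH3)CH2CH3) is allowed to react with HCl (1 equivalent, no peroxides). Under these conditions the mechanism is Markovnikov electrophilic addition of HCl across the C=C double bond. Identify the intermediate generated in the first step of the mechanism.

Step 1: The π electrons of the C=C bond attack a proton of HCl; Markovnikov addition places the new C–H on the less-substituted alkene carbon, so the positive charge ends up on the more-substituted carbon — a secondary carbocation. The H–Cl bond breaks heterolytically, releasing Cl⁻.
After step 1 the species present is a secondary carbocation.

secondary carbocation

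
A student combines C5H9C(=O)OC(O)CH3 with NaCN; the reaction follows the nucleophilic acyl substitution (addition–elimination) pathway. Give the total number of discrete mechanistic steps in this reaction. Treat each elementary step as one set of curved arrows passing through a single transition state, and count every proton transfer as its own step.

Step 1: Nucleophilic addition of CN⁻ to the acyl carbon breaks the π(C=O) bond and yields a tetrahedral, anionic intermediate.
Step 2: Collapse of the tetrahedral intermediate: the alkoxide oxygen pushes its lone pair back to re-form C=O while CH3CO2⁻ leaves.
Total: 2 elementary steps.

2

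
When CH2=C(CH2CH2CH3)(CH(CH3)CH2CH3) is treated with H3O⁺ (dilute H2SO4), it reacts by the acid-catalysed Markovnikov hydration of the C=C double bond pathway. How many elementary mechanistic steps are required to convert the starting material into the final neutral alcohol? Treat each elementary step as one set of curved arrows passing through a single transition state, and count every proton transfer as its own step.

3

Step 1: Electrophilic addition begins with the π(C=C) electrons forming a bond to the proton of H3O⁺. Following Markovnikov's rule, the resulting cation is tertiary. H2O is released.
(No 1,2-shift: no single shift to an adjacent carbon would give a more stable cation.)
Step 2: Nucleophilic capture of the cation by H2O produces the protonated alcohol (an oxonium ion).
Step 3: H2O removes a proton from the oxonium oxygen, regenerating H3O⁺ and giving the neutral alcohol.
Total: 3 elementary steps.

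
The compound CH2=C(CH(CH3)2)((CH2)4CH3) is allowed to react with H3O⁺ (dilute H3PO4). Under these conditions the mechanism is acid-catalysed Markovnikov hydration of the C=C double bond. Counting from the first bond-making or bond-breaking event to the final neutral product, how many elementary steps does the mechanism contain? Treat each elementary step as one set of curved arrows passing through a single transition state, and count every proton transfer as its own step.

Step 1: Protonation of the alkene by H3O⁺: the π bond acts as the nucleophile and picks up H⁺, giving the more stable (Markovnikov) tertiary carbocation. H2O is released.
(No 1,2-shift: no single shift to an adjacent carbon would give a more stable cation.)
Step 2: A lone pair on the oxygen of H2O attacks the carbocation, forming a C–O bond and an oxonium ion (a protonated alcohol).
Step 3: Proton transfer from the O–H of the oxonium ion to H2O completes the catalytic cycle and yields the alcohol.
Total: 3 elementary steps.

3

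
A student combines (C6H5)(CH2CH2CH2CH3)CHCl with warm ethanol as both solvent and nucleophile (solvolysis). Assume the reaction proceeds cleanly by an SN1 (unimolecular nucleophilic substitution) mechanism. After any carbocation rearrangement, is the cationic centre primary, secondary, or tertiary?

Step 1: Unassisted departure of Cl⁻ (taking the C–Cl bonding pair) generates a secondary carbocation.
No single 1,2-shift to an adjacent carbon would give a more-substituted cation, so no rearrangement occurs.

secondary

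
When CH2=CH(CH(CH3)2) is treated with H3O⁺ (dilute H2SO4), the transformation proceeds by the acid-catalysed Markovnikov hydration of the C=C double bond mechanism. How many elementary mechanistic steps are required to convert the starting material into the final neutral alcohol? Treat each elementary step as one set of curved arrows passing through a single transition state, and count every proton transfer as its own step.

4

Step 1: The π electrons of the C=C bond attack a proton of H3O⁺; Markovnikov addition places the new C–H on the less-substituted alkene carbon, so the positive charge ends up on the more-substituted carbon — a secondary carbocation. H2O is released.
Step 2: Carbocation rearrangement: a 1,2-hydride shift from the adjacent isopropyl carbon converts the initially-formed secondary cation into the more stable tertiary cation.
Step 3: A lone pair on the oxygen of H2O attacks the carbocation, forming a C–O bond and an oxonium ion (a protonated alcohol).
Step 4: Deprotonation of the oxonium ion by a water molecule delivers the neutral alcohol and regenerates the acid catalyst.
Total: 4 elementary steps.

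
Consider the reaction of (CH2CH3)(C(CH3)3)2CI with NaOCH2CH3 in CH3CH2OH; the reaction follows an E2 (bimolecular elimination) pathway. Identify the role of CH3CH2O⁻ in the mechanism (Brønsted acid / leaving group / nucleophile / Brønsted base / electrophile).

Step 1: The strong base CH3CH2O⁻ removes a β-hydrogen; in the same concerted event the electrons of the breaking C–H bond form the new π(C=C) bond and the C–I σ-bond breaks, expelling I⁻. Anti-periplanar geometry; one transition state.
CH3CH2O⁻ accepts a proton in a proton-transfer step — a Brønsted base.

Brønsted base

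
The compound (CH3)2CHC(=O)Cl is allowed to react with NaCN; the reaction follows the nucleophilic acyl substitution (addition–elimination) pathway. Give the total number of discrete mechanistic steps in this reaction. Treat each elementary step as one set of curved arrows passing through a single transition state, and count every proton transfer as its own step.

2

Step 1: CN⁻ adds to the carbonyl carbon; the C=O π electrons shift onto oxygen and a tetrahedral alkoxide intermediate forms.
Step 2: An oxygen lone pair re-forms the C=O π bond as the C–Cl σ-bond breaks; Cl⁻ is expelled.
Total: 2 elementary steps.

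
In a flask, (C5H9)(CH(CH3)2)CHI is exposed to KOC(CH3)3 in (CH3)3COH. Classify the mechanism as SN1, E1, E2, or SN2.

E2

Conditions: a strong/bulky base with a secondary substrate bearing a β-hydrogen.
These conditions are the textbook signature of the E2 pathway.
A strong (often hindered) base removes a β-H in concert with loss of the leaving group — bimolecular elimination.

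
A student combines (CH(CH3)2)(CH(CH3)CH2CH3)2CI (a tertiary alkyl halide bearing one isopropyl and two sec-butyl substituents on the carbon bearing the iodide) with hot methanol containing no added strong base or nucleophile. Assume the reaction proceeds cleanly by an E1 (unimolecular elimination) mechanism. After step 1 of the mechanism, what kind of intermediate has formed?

Step 1: Ionisation: the C–I σ-bond cleaves heterolytically; both bonding electrons depart with I⁻, leaving a tertiary carbocation at the α-carbon.
After step 1 the species present is a tertiary carbocation.

tertiary carbocation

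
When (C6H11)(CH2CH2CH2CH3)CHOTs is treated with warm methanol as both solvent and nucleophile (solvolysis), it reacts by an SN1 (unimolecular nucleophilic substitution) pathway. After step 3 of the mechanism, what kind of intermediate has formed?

Step 1: Rate-determining heterolysis of the C–O bond gives TsO⁻ and a secondary carbocation.
Step 2: Carbocation rearrangement: a 1,2-hydride shift from the adjacent cyclohexyl carbon converts the initially-formed secondary cation into the more stable tertiary cation.
Step 3: CH3OH donates an oxygen lone pair into the empty p orbital of the cation, giving a protonated ether (an oxonium ion).
After step 3 the species present is an oxonium ion.

oxonium ion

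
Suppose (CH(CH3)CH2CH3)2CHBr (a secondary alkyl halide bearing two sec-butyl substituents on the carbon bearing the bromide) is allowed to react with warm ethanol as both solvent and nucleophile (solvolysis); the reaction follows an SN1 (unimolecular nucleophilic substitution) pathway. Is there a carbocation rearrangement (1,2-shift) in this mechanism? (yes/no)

The first-formed carbocation is secondary.
The adjacent sec-butyl carbon already bears 2 other carbon substituents and has a hydrogen to migrate; after a 1,2-hydride shift from that carbon the positive charge sits on a tertiary centre.
Tertiary is more stable than secondary, so the shift occurs.

yes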